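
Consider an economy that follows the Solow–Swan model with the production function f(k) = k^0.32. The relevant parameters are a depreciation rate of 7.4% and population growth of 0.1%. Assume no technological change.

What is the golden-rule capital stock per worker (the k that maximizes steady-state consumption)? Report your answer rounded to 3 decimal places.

k_gold ≈ 8.445

The golden rule sets f'(k) = n + δ, i.e. α·k^(α−1) = n + δ.
So k^(1−α) = α / (n + δ) = 0.32 / 0.075 = 4.2667.
k_gold = 4.2667^(1/0.68) ≈ 8.4451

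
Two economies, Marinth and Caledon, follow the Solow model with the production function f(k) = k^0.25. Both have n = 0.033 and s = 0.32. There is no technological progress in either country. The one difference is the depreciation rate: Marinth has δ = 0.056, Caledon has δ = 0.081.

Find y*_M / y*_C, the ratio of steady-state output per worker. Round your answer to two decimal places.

Steady-state y* = [s/(n + δ)]^(α/(1−α)), so the ratio is [ (s_M/(n + δ)_M) / (s_C/(n + δ)_C) ]^0.3333.
s_M/(n + δ)_M = 0.32/0.089 = 3.5955; s_C/(n + δ)_C = 0.32/0.114 = 2.8070.
Ratio = (3.5955/2.8070)^0.3333 = 1.2809^0.3333 ≈ 1.0860

ratio ≈ 1.09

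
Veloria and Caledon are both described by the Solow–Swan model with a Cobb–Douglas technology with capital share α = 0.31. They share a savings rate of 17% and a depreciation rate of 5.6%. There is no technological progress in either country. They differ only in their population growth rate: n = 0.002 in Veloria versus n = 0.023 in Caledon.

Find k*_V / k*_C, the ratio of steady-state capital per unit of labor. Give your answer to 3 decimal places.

Steady-state k* = [s/(n + δ)]^(1/(1−α)), so the ratio is [ (s_V/(n + δ)_V) / (s_C/(n + δ)_C) ]^1.4493.
s_V/(n + δ)_V = 0.17/0.058 = 2.9310; s_C/(n + δ)_C = 0.17/0.079 = 2.1519.
Ratio = (2.9310/2.1519)^1.4493 = 1.3621^1.4493 ≈ 1.5650

k*_V / k*_C ≈ 1.565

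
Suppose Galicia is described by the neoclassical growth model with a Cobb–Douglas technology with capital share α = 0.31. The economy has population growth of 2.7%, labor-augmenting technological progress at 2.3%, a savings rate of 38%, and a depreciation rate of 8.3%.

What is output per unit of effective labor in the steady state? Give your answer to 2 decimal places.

Steady state requires s·f(k) = (n + g + δ)·k, i.e. s·k^α = (n + g + δ)·k.
Rearranging, k^(1−α) = s / (n + g + δ).
k^0.69 = 0.38 / (0.027 + 0.023 + 0.083) = 0.38 / 0.133 = 2.8571
k* = 2.8571^(1/0.69) ≈ 4.5789
y* = (k*)^α = 4.5789^0.31 ≈ 1.6026

y* = 1.60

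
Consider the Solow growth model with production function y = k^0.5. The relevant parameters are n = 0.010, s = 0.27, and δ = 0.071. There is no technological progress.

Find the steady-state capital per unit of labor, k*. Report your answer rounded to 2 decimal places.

In steady state, investment equals break-even investment: s·k^α = (n + δ)·k.
Dividing both sides by k: k^(1−α) = s / (n + δ).
k^0.5 = 0.27 / (0.010 + 0.071) = 0.27 / 0.081 = 3.3333
k* = 3.3333^(1/0.5) ≈ 11.1109

k* ≈ 11.11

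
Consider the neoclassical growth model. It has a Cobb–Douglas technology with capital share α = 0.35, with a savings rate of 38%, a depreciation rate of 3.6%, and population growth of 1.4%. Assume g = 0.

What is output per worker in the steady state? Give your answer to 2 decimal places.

Steady state requires s·f(k) = (n + δ)·k, i.e. s·k^α = (n + δ)·k.
Dividing both sides by k: k^(1−α) = s / (n + δ).
k^0.65 = 0.38 / (0.014 + 0.036) = 0.38 / 0.050 = 7.6000
k* = 7.6000^(1/0.65) ≈ 22.6515
y* = (k*)^α = 22.6515^0.35 ≈ 2.9805

y* = 2.98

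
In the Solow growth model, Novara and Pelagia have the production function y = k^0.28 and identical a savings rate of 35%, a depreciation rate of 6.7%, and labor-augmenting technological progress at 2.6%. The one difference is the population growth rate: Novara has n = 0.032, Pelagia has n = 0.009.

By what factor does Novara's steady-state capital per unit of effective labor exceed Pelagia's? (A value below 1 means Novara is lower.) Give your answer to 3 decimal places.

Steady-state k* = [s/(n + g + δ)]^(1/(1−α)), so the ratio is [ (s_N/(n + g + δ)_N) / (s_P/(n + g + δ)_P) ]^1.3889.
s_N/(n + g + δ)_N = 0.35/0.125 = 2.8000; s_P/(n + g + δ)_P = 0.35/0.102 = 3.4314.
Ratio = (2.8000/3.4314)^1.3889 = 0.8160^1.3889 ≈ 0.7540

ratio ≈ 0.754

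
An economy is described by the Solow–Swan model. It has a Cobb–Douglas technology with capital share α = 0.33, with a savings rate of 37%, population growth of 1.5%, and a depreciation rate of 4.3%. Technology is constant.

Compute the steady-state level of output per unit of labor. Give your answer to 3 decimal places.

At the steady state, Δk = 0, so s·k^α = (n + δ)·k.
Dividing both sides by k: k^(1−α) = s / (n + δ).
k^0.67 = 0.37 / (0.015 + 0.043) = 0.37 / 0.058 = 6.3793
k* = 6.3793^(1/0.67) ≈ 15.8911
y* = (k*)^α = 15.8911^0.33 ≈ 2.4910

y* ≈ 2.491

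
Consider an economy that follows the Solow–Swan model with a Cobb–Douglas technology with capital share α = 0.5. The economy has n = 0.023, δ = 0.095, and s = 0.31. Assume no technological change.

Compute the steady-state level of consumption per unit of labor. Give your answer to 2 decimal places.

In steady state, investment equals break-even investment: s·k^α = (n + δ)·k.
Dividing both sides by k: k^(1−α) = s / (n + δ).
k^0.5 = 0.31 / (0.023 + 0.095) = 0.31 / 0.118 = 2.6271
k* = 2.6271^(1/0.5) ≈ 6.9017
y* = (k*)^α = 6.9017^0.5 ≈ 2.6271
c* = (1 − s)·y* = (1 − 0.31) × 2.6271 ≈ 1.8127

c* = 1.81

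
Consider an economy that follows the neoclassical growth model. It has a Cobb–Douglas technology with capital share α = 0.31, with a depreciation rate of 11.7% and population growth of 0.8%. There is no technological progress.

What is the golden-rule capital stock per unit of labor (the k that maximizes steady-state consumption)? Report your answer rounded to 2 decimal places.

The golden rule sets f'(k) = n + δ, i.e. α·k^(α−1) = n + δ.
So k^(1−α) = α / (n + δ) = 0.31 / 0.125 = 2.4800.
k_gold = 2.4800^(1/0.69) ≈ 3.7297

k_gold ≈ 3.73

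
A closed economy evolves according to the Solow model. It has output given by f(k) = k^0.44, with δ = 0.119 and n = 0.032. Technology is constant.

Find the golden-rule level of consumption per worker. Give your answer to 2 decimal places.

At the golden rule, f'(k) = n + δ, so α·k^(α−1) = n + δ and k_gold = (α/(n + δ))^(1/(1−α)).
k_gold = (0.44/0.151)^(1/0.56) = 2.9139^1.7857 ≈ 6.7517
c_gold = f(k_gold) − (n + δ)·k_gold = 2.3171 − 0.151×6.7517 ≈ 1.2976

c_gold ≈ 1.30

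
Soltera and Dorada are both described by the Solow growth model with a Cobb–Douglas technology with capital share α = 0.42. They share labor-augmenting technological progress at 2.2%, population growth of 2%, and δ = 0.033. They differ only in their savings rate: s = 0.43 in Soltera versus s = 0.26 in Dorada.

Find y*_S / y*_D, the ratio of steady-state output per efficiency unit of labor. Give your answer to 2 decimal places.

y*_S / y*_D ≈ 1.44

Steady-state y* = [s/(n + g + δ)]^(α/(1−α)), so the ratio is [ (s_S/(n + g + δ)_S) / (s_D/(n + g + δ)_D) ]^0.7241.
s_S/(n + g + δ)_S = 0.43/0.075 = 5.7333; s_D/(n + g + δ)_D = 0.26/0.075 = 3.4667.
Ratio = (5.7333/3.4667)^0.7241 = 1.6538^0.7241 ≈ 1.4395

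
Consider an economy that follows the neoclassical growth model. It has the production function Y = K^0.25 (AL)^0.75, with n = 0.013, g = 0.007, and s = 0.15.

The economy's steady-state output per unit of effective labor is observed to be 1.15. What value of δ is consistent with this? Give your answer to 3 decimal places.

δ ≈ 0.079

At the steady state, Δk = 0, so s·k^α = (n + g + δ)·k.
Since y* = [s/(n + g + δ)]^(α/(1−α)), we have s/(n + g + δ) = (y*)^((1−α)/α) = 1.15^3 = 1.5209.
Therefore n + g + δ = s / 1.5209 = 0.15 / 1.5209 = 0.0986, so δ = 0.0986 − 0.020 = 0.0786.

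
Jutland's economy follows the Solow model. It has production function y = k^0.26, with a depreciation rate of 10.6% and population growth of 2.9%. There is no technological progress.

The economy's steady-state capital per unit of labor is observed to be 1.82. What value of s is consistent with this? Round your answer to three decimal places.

In steady state, investment equals break-even investment: s·k^α = (n + δ)·k.
So s / (n + δ) = (k*)^(1−α) = 1.82^0.74 = 1.5576.
Therefore s = 1.5576 × (n + δ) = 1.5576 × 0.135 = 0.2103.

s ≈ 0.210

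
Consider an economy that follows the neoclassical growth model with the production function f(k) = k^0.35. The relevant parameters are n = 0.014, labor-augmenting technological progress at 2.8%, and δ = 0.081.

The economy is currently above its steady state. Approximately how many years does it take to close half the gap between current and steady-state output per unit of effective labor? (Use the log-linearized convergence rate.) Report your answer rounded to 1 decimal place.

half-life ≈ 8.7 years

Near the steady state the convergence rate is λ = (1 − α)(n + g + δ).
λ = (1 − 0.35) × 0.123 = 0.65 × 0.123 = 0.07995
Half-life = ln 2 / λ = 0.6931 / 0.07995 ≈ 8.67 years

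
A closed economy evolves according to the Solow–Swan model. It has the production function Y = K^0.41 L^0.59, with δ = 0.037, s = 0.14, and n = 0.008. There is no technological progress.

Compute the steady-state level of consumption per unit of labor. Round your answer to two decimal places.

At the steady state, Δk = 0, so s·k^α = (n + δ)·k.
Rearranging, k^(1−α) = s / (n + δ).
k^0.59 = 0.14 / (0.008 + 0.037) = 0.14 / 0.045 = 3.1111
k* = 3.1111^(1/0.59) ≈ 6.8462
y* = (k*)^α = 6.8462^0.41 ≈ 2.2006
c* = (1 − s)·y* = (1 − 0.14) × 2.2006 ≈ 1.8925

c* = 1.89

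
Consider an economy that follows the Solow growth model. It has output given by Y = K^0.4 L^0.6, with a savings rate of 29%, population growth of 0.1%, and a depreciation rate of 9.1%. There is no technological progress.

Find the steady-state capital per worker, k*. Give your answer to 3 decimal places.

At the steady state, Δk = 0, so s·k^α = (n + δ)·k.
Rearranging, k^(1−α) = s / (n + δ).
k^0.6 = 0.29 / (0.001 + 0.091) = 0.29 / 0.092 = 3.1522
k* = 3.1522^(1/0.6) ≈ 6.7768

k* = 6.777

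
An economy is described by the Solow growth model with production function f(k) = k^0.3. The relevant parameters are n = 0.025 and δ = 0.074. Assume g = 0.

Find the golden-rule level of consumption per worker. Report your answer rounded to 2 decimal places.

c_gold ≈ 1.13

At the golden rule, f'(k) = n + δ, so α·k^(α−1) = n + δ and k_gold = (α/(n + δ))^(1/(1−α)).
k_gold = (0.3/0.099)^(1/0.7) = 3.0303^1.4286 ≈ 4.8736
c_gold = f(k_gold) − (n + δ)·k_gold = 1.6083 − 0.099×4.8736 ≈ 1.1258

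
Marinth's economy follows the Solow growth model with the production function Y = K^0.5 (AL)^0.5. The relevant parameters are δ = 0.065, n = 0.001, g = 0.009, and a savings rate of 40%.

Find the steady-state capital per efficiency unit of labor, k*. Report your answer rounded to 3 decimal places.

At the steady state, Δk = 0, so s·k^α = (n + g + δ)·k.
Dividing both sides by k: k^(1−α) = s / (n + g + δ).
k^0.5 = 0.40 / (0.001 + 0.009 + 0.065) = 0.40 / 0.075 = 5.3333
k* = 5.3333^(1/0.5) ≈ 28.4441

k* = 28.444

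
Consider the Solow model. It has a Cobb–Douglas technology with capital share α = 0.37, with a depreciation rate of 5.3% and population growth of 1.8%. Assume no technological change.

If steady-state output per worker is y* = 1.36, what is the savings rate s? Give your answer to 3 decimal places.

s ≈ 0.120

In steady state, investment equals break-even investment: s·k^α = (n + δ)·k.
Since y* = [s/(n + δ)]^(α/(1−α)), we have s/(n + δ) = (y*)^((1−α)/α) = 1.36^1.7027 = 1.6880.
Therefore s = 1.6880 × (n + δ) = 1.6880 × 0.071 = 0.1198.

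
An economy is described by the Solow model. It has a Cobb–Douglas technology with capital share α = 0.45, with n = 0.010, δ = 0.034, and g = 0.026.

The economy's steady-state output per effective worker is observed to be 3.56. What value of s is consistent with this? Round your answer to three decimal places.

At the steady state, Δk = 0, so s·k^α = (n + g + δ)·k.
Since y* = [s/(n + g + δ)]^(α/(1−α)), we have s/(n + g + δ) = (y*)^((1−α)/α) = 3.56^1.2222 = 4.7204.
Therefore s = 4.7204 × (n + g + δ) = 4.7204 × 0.070 = 0.3304.

s ≈ 0.330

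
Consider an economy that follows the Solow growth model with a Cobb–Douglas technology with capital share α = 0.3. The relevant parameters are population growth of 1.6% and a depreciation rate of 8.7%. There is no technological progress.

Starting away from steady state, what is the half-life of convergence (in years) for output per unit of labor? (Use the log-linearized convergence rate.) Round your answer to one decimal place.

half-life ≈ 9.6 years

Near the steady state the convergence rate is λ = (1 − α)(n + δ).
λ = (1 − 0.3) × 0.103 = 0.7 × 0.103 = 0.0721
Half-life = ln 2 / λ = 0.6931 / 0.0721 ≈ 9.61 years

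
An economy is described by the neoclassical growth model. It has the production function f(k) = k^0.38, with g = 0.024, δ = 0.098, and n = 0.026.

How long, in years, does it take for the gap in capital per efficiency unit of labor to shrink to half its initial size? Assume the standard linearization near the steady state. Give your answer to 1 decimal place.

Near the steady state the convergence rate is λ = (1 − α)(n + g + δ).
λ = (1 − 0.38) × 0.148 = 0.62 × 0.148 = 0.09176
Half-life = ln 2 / λ = 0.6931 / 0.09176 ≈ 7.55 years

t_½ ≈ 7.6 years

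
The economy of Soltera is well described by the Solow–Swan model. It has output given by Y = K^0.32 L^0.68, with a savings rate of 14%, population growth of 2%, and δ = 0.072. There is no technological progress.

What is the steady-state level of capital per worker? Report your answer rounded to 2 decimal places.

At the steady state, Δk = 0, so s·k^α = (n + δ)·k.
Dividing both sides by k: k^(1−α) = s / (n + δ).
k^0.68 = 0.14 / (0.020 + 0.072) = 0.14 / 0.092 = 1.5217
k* = 1.5217^(1/0.68) ≈ 1.8541

k* = 1.85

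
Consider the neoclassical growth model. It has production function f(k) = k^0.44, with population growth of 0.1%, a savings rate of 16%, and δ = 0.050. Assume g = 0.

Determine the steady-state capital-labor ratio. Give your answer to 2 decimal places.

k* = 7.70

Steady state requires s·f(k) = (n + δ)·k, i.e. s·k^α = (n + δ)·k.
Dividing both sides by k: k^(1−α) = s / (n + δ).
k^0.56 = 0.16 / (0.001 + 0.050) = 0.16 / 0.051 = 3.1373
k* = 3.1373^(1/0.56) ≈ 7.7038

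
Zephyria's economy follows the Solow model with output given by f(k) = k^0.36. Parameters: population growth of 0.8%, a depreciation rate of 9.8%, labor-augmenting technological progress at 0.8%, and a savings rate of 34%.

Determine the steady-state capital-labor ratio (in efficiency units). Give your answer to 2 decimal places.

Steady state requires s·f(k) = (n + g + δ)·k, i.e. s·k^α = (n + g + δ)·k.
Rearranging, k^(1−α) = s / (n + g + δ).
k^0.64 = 0.34 / (0.008 + 0.008 + 0.098) = 0.34 / 0.114 = 2.9825
k* = 2.9825^(1/0.64) ≈ 5.5148

k* ≈ 5.51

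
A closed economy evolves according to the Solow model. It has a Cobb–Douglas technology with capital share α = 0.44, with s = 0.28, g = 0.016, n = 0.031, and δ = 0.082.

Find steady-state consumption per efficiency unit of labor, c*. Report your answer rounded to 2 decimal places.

At the steady state, Δk = 0, so s·k^α = (n + g + δ)·k.
Rearranging, k^(1−α) = s / (n + g + δ).
k^0.56 = 0.28 / (0.031 + 0.016 + 0.082) = 0.28 / 0.129 = 2.1705
k* = 2.1705^(1/0.56) ≈ 3.9902
y* = (k*)^α = 3.9902^0.44 ≈ 1.8384
c* = (1 − s)·y* = (1 − 0.28) × 1.8384 ≈ 1.3236

c* ≈ 1.32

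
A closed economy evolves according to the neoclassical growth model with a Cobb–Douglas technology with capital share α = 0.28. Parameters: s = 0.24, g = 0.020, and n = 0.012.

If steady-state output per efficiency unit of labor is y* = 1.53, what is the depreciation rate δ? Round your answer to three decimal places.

δ ≈ 0.048

Steady state requires s·f(k) = (n + g + δ)·k, i.e. s·k^α = (n + g + δ)·k.
Since y* = [s/(n + g + δ)]^(α/(1−α)), we have s/(n + g + δ) = (y*)^((1−α)/α) = 1.53^2.5714 = 2.9848.
Therefore n + g + δ = s / 2.9848 = 0.24 / 2.9848 = 0.0804, so δ = 0.0804 − 0.032 = 0.0484.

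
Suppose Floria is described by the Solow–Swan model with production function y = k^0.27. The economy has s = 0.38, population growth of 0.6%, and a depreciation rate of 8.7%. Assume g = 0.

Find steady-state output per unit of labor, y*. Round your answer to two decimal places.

y* ≈ 1.68

In steady state, investment equals break-even investment: s·k^α = (n + δ)·k.
Dividing both sides by k: k^(1−α) = s / (n + δ).
k^0.73 = 0.38 / (0.006 + 0.087) = 0.38 / 0.093 = 4.0860
k* = 4.0860^(1/0.73) ≈ 6.8769
y* = (k*)^α = 6.8769^0.27 ≈ 1.6830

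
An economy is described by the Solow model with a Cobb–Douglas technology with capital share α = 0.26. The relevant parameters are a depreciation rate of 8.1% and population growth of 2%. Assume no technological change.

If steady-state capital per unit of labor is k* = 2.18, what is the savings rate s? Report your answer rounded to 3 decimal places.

s ≈ 0.180

Steady state requires s·f(k) = (n + δ)·k, i.e. s·k^α = (n + δ)·k.
So s / (n + δ) = (k*)^(1−α) = 2.18^0.74 = 1.7802.
Therefore s = 1.7802 × (n + δ) = 1.7802 × 0.101 = 0.1798.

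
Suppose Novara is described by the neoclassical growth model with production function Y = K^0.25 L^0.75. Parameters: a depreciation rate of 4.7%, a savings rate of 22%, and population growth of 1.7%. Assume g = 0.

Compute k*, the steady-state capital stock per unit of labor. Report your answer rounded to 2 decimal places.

In steady state, investment equals break-even investment: s·k^α = (n + δ)·k.
Dividing both sides by k: k^(1−α) = s / (n + δ).
k^0.75 = 0.22 / (0.017 + 0.047) = 0.22 / 0.064 = 3.4375
k* = 3.4375^(1/0.75) ≈ 5.1879

k* ≈ 5.19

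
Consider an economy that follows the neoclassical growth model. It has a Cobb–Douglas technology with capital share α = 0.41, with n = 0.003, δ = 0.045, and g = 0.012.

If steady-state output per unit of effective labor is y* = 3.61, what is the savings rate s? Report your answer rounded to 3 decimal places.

Steady state requires s·f(k) = (n + g + δ)·k, i.e. s·k^α = (n + g + δ)·k.
Since y* = [s/(n + g + δ)]^(α/(1−α)), we have s/(n + g + δ) = (y*)^((1−α)/α) = 3.61^1.439 = 6.3424.
Therefore s = 6.3424 × (n + g + δ) = 6.3424 × 0.060 = 0.3805.

s ≈ 0.381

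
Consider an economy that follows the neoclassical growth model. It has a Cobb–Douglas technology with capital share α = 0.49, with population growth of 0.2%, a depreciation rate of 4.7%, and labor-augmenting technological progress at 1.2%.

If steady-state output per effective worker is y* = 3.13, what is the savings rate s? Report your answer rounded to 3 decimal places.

Steady state requires s·f(k) = (n + g + δ)·k, i.e. s·k^α = (n + g + δ)·k.
Since y* = [s/(n + g + δ)]^(α/(1−α)), we have s/(n + g + δ) = (y*)^((1−α)/α) = 3.13^1.0408 = 3.2792.
Therefore s = 3.2792 × (n + g + δ) = 3.2792 × 0.061 = 0.2000.

s ≈ 0.200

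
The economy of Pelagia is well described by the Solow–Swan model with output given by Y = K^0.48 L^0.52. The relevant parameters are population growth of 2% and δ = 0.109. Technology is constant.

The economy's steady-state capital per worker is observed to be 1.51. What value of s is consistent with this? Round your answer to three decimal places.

s ≈ 0.160

In steady state, investment equals break-even investment: s·k^α = (n + δ)·k.
So s / (n + δ) = (k*)^(1−α) = 1.51^0.52 = 1.2390.
Therefore s = 1.2390 × (n + δ) = 1.2390 × 0.129 = 0.1598.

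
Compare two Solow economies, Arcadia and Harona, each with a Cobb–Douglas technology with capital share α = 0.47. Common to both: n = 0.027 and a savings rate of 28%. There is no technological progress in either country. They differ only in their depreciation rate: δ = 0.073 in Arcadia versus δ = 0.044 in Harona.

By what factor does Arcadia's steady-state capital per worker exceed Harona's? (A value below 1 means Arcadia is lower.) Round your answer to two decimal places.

Steady-state k* = [s/(n + δ)]^(1/(1−α)), so the ratio is [ (s_A/(n + δ)_A) / (s_H/(n + δ)_H) ]^1.8868.
s_A/(n + δ)_A = 0.28/0.100 = 2.8000; s_H/(n + δ)_H = 0.28/0.071 = 3.9437.
Ratio = (2.8000/3.9437)^1.8868 = 0.7100^1.8868 ≈ 0.5240

ratio ≈ 0.52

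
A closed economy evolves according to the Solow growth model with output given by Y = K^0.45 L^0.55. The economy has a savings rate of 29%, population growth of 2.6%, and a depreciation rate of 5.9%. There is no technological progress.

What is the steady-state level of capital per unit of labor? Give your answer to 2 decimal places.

k* = 9.31

At the steady state, Δk = 0, so s·k^α = (n + δ)·k.
Dividing both sides by k: k^(1−α) = s / (n + δ).
k^0.55 = 0.29 / (0.026 + 0.059) = 0.29 / 0.085 = 3.4118
k* = 3.4118^(1/0.55) ≈ 9.3124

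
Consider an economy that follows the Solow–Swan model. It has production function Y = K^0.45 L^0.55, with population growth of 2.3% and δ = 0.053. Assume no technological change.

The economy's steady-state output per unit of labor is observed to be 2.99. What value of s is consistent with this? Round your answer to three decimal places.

At the steady state, Δk = 0, so s·k^α = (n + δ)·k.
Since y* = [s/(n + δ)]^(α/(1−α)), we have s/(n + δ) = (y*)^((1−α)/α) = 2.99^1.2222 = 3.8139.
Therefore s = 3.8139 × (n + δ) = 3.8139 × 0.076 = 0.2899.

s ≈ 0.290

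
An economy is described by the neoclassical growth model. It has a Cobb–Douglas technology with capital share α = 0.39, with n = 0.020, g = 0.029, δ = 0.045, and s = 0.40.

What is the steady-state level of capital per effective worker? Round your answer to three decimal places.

Steady state requires s·f(k) = (n + g + δ)·k, i.e. s·k^α = (n + g + δ)·k.
Dividing both sides by k: k^(1−α) = s / (n + g + δ).
k^0.61 = 0.40 / (0.020 + 0.029 + 0.045) = 0.40 / 0.094 = 4.2553
k* = 4.2553^(1/0.61) ≈ 10.7407

k* = 10.741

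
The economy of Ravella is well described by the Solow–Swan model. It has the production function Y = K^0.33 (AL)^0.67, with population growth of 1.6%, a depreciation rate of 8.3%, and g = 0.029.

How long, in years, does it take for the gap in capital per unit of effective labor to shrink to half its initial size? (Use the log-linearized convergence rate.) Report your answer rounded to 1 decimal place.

Near the steady state the convergence rate is λ = (1 − α)(n + g + δ).
λ = (1 − 0.33) × 0.128 = 0.67 × 0.128 = 0.08576
Half-life = ln 2 / λ = 0.6931 / 0.08576 ≈ 8.08 years

about 8.1 years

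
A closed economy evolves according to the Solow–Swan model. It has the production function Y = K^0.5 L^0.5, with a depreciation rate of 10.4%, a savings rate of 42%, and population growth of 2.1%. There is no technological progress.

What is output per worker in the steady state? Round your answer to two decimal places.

Steady state requires s·f(k) = (n + δ)·k, i.e. s·k^α = (n + δ)·k.
Rearranging, k^(1−α) = s / (n + δ).
k^0.5 = 0.42 / (0.021 + 0.104) = 0.42 / 0.125 = 3.3600
k* = 3.3600^(1/0.5) ≈ 11.2896
y* = (k*)^α = 11.2896^0.5 ≈ 3.3600

y* ≈ 3.36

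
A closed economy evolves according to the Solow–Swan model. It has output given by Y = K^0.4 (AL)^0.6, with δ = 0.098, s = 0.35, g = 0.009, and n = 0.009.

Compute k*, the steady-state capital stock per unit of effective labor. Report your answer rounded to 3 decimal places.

k* ≈ 6.300

At the steady state, Δk = 0, so s·k^α = (n + g + δ)·k.
Dividing both sides by k: k^(1−α) = s / (n + g + δ).
k^0.6 = 0.35 / (0.009 + 0.009 + 0.098) = 0.35 / 0.116 = 3.0172
k* = 3.0172^(1/0.6) ≈ 6.3000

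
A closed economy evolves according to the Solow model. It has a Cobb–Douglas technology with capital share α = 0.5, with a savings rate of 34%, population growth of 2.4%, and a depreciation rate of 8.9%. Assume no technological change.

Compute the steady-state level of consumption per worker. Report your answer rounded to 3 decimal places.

At the steady state, Δk = 0, so s·k^α = (n + δ)·k.
Dividing both sides by k: k^(1−α) = s / (n + δ).
k^0.5 = 0.34 / (0.024 + 0.089) = 0.34 / 0.113 = 3.0088
k* = 3.0088^(1/0.5) ≈ 9.0529
y* = (k*)^α = 9.0529^0.5 ≈ 3.0088
c* = (1 − s)·y* = (1 − 0.34) × 3.0088 ≈ 1.9858

c* ≈ 1.986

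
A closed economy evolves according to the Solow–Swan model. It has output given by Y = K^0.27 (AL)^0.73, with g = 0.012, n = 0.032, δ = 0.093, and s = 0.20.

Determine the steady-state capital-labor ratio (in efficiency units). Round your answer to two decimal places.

At the steady state, Δk = 0, so s·k^α = (n + g + δ)·k.
Dividing both sides by k: k^(1−α) = s / (n + g + δ).
k^0.73 = 0.20 / (0.032 + 0.012 + 0.093) = 0.20 / 0.137 = 1.4599
k* = 1.4599^(1/0.73) ≈ 1.6792

k* ≈ 1.68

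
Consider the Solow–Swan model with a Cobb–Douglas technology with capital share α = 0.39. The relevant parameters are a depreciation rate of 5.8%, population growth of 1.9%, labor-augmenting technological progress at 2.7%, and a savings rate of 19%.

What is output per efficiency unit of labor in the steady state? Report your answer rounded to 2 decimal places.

At the steady state, Δk = 0, so s·k^α = (n + g + δ)·k.
Rearranging, k^(1−α) = s / (n + g + δ).
k^0.61 = 0.19 / (0.019 + 0.027 + 0.058) = 0.19 / 0.104 = 1.8269
k* = 1.8269^(1/0.61) ≈ 2.6856
y* = (k*)^α = 2.6856^0.39 ≈ 1.4700

y* ≈ 1.47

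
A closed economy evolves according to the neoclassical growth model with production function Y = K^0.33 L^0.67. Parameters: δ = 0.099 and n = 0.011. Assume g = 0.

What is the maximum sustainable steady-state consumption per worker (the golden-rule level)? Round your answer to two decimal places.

c_gold ≈ 1.15

At the golden rule, f'(k) = n + δ, so α·k^(α−1) = n + δ and k_gold = (α/(n + δ))^(1/(1−α)).
k_gold = (0.33/0.110)^(1/0.67) = 3.0000^1.4925 ≈ 5.1535
c_gold = f(k_gold) − (n + δ)·k_gold = 1.7179 − 0.110×5.1535 ≈ 1.1510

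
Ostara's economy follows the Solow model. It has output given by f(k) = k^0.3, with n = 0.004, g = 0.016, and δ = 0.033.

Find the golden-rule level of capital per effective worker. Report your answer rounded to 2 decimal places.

The golden rule sets f'(k) = n + g + δ, i.e. α·k^(α−1) = n + g + δ.
So k^(1−α) = α / (n + g + δ) = 0.3 / 0.053 = 5.6604.
k_gold = 5.6604^(1/0.7) ≈ 11.8986

k_gold ≈ 11.90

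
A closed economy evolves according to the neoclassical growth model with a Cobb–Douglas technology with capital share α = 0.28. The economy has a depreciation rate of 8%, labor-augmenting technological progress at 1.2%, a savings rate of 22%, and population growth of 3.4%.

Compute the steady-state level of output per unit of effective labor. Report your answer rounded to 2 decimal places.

y* ≈ 1.24

At the steady state, Δk = 0, so s·k^α = (n + g + δ)·k.
Dividing both sides by k: k^(1−α) = s / (n + g + δ).
k^0.72 = 0.22 / (0.034 + 0.012 + 0.080) = 0.22 / 0.126 = 1.7460
k* = 1.7460^(1/0.72) ≈ 2.1686
y* = (k*)^α = 2.1686^0.28 ≈ 1.2420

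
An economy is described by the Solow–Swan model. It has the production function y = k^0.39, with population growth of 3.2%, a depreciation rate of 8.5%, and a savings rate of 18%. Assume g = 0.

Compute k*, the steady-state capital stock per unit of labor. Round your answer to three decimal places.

k* ≈ 2.026

Steady state requires s·f(k) = (n + δ)·k, i.e. s·k^α = (n + δ)·k.
Rearranging, k^(1−α) = s / (n + δ).
k^0.61 = 0.18 / (0.032 + 0.085) = 0.18 / 0.117 = 1.5385
k* = 1.5385^(1/0.61) ≈ 2.0264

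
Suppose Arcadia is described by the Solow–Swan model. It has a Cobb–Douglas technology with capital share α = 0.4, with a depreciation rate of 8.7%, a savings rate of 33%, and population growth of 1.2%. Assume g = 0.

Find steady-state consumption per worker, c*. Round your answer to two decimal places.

c* = 1.50

In steady state, investment equals break-even investment: s·k^α = (n + δ)·k.
Rearranging, k^(1−α) = s / (n + δ).
k^0.6 = 0.33 / (0.012 + 0.087) = 0.33 / 0.099 = 3.3333
k* = 3.3333^(1/0.6) ≈ 7.4380
y* = (k*)^α = 7.4380^0.4 ≈ 2.2314
c* = (1 − s)·y* = (1 − 0.33) × 2.2314 ≈ 1.4950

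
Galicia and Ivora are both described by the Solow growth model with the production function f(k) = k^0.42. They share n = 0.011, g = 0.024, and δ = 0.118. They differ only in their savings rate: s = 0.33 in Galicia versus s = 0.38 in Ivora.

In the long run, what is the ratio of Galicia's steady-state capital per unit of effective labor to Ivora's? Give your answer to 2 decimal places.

Steady-state k* = [s/(n + g + δ)]^(1/(1−α)), so the ratio is [ (s_G/(n + g + δ)_G) / (s_I/(n + g + δ)_I) ]^1.7241.
s_G/(n + g + δ)_G = 0.33/0.153 = 2.1569; s_I/(n + g + δ)_I = 0.38/0.153 = 2.4837.
Ratio = (2.1569/2.4837)^1.7241 = 0.8684^1.7241 ≈ 0.7841

k*_G / k*_I ≈ 0.78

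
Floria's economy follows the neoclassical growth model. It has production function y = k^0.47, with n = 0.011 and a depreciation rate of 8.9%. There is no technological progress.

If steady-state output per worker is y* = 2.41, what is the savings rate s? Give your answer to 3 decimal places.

s ≈ 0.270

In steady state, investment equals break-even investment: s·k^α = (n + δ)·k.
Since y* = [s/(n + δ)]^(α/(1−α)), we have s/(n + δ) = (y*)^((1−α)/α) = 2.41^1.1277 = 2.6965.
Therefore s = 2.6965 × (n + δ) = 2.6965 × 0.100 = 0.2697.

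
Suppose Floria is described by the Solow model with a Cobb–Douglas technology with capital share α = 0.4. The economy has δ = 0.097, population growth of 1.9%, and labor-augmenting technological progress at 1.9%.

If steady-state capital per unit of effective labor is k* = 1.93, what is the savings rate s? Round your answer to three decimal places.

Steady state requires s·f(k) = (n + g + δ)·k, i.e. s·k^α = (n + g + δ)·k.
So s / (n + g + δ) = (k*)^(1−α) = 1.93^0.6 = 1.4837.
Therefore s = 1.4837 × (n + g + δ) = 1.4837 × 0.135 = 0.2003.

s ≈ 0.200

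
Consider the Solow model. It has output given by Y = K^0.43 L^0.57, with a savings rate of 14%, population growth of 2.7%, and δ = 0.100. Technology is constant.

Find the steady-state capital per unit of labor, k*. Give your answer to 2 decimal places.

In steady state, investment equals break-even investment: s·k^α = (n + δ)·k.
Dividing both sides by k: k^(1−α) = s / (n + δ).
k^0.57 = 0.14 / (0.027 + 0.100) = 0.14 / 0.127 = 1.1024
k* = 1.1024^(1/0.57) ≈ 1.1865

k* = 1.19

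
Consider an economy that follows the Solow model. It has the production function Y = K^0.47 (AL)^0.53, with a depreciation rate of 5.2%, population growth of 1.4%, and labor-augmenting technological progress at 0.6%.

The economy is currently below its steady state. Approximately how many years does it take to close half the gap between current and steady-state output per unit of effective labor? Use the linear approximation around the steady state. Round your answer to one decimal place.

Near the steady state the convergence rate is λ = (1 − α)(n + g + δ).
λ = (1 − 0.47) × 0.072 = 0.53 × 0.072 = 0.03816
Half-life = ln 2 / λ = 0.6931 / 0.03816 ≈ 18.16 years

half-life ≈ 18.2 years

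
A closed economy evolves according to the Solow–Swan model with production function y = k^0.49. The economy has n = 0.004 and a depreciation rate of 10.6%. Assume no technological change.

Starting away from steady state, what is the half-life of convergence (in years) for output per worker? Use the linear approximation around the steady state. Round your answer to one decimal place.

half-life ≈ 12.4 years

Near the steady state the convergence rate is λ = (1 − α)(n + δ).
λ = (1 − 0.49) × 0.110 = 0.51 × 0.110 = 0.0561
Half-life = ln 2 / λ = 0.6931 / 0.0561 ≈ 12.35 years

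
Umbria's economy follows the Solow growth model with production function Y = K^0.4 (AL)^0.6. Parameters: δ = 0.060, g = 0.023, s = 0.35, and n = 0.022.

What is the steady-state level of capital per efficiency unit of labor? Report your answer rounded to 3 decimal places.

k* = 7.438

At the steady state, Δk = 0, so s·k^α = (n + g + δ)·k.
Dividing both sides by k: k^(1−α) = s / (n + g + δ).
k^0.6 = 0.35 / (0.022 + 0.023 + 0.060) = 0.35 / 0.105 = 3.3333
k* = 3.3333^(1/0.6) ≈ 7.4380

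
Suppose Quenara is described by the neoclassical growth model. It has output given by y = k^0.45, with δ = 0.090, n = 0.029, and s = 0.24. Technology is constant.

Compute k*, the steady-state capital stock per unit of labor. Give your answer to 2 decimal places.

Steady state requires s·f(k) = (n + δ)·k, i.e. s·k^α = (n + δ)·k.
Dividing both sides by k: k^(1−α) = s / (n + δ).
k^0.55 = 0.24 / (0.029 + 0.090) = 0.24 / 0.119 = 2.0168
k* = 2.0168^(1/0.55) ≈ 3.5804

k* = 3.58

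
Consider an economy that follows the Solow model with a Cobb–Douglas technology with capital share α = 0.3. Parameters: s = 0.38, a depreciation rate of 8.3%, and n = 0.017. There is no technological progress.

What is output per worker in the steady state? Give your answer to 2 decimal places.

At the steady state, Δk = 0, so s·k^α = (n + δ)·k.
Rearranging, k^(1−α) = s / (n + δ).
k^0.7 = 0.38 / (0.017 + 0.083) = 0.38 / 0.100 = 3.8000
k* = 3.8000^(1/0.7) ≈ 6.7338
y* = (k*)^α = 6.7338^0.3 ≈ 1.7721

y* = 1.77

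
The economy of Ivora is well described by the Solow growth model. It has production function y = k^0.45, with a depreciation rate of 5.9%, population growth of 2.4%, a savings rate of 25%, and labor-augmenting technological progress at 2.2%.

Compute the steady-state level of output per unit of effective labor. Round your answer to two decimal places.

At the steady state, Δk = 0, so s·k^α = (n + g + δ)·k.
Rearranging, k^(1−α) = s / (n + g + δ).
k^0.55 = 0.25 / (0.024 + 0.022 + 0.059) = 0.25 / 0.105 = 2.3810
k* = 2.3810^(1/0.55) ≈ 4.8419
y* = (k*)^α = 4.8419^0.45 ≈ 2.0336

y* ≈ 2.03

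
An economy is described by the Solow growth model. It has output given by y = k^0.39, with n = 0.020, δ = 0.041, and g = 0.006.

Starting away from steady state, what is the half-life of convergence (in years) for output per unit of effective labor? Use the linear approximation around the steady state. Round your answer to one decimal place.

Near the steady state the convergence rate is λ = (1 − α)(n + g + δ).
λ = (1 − 0.39) × 0.067 = 0.61 × 0.067 = 0.04087
Half-life = ln 2 / λ = 0.6931 / 0.04087 ≈ 16.96 years

t_½ ≈ 17.0 years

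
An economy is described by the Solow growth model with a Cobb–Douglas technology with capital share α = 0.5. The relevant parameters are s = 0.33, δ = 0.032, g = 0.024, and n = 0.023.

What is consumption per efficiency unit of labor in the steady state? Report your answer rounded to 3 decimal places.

c* = 2.799

Steady state requires s·f(k) = (n + g + δ)·k, i.e. s·k^α = (n + g + δ)·k.
Rearranging, k^(1−α) = s / (n + g + δ).
k^0.5 = 0.33 / (0.023 + 0.024 + 0.032) = 0.33 / 0.079 = 4.1772
k* = 4.1772^(1/0.5) ≈ 17.4490
y* = (k*)^α = 17.4490^0.5 ≈ 4.1772
c* = (1 − s)·y* = (1 − 0.33) × 4.1772 ≈ 2.7987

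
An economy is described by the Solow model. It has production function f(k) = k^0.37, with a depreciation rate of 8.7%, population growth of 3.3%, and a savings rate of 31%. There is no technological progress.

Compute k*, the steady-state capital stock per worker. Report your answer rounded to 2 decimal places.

At the steady state, Δk = 0, so s·k^α = (n + δ)·k.
Rearranging, k^(1−α) = s / (n + δ).
k^0.63 = 0.31 / (0.033 + 0.087) = 0.31 / 0.120 = 2.5833
k* = 2.5833^(1/0.63) ≈ 4.5107

k* = 4.51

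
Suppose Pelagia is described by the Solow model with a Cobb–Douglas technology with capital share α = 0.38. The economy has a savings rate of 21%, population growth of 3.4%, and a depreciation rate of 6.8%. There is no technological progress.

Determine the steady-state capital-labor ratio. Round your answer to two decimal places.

Steady state requires s·f(k) = (n + δ)·k, i.e. s·k^α = (n + δ)·k.
Rearranging, k^(1−α) = s / (n + δ).
k^0.62 = 0.21 / (0.034 + 0.068) = 0.21 / 0.102 = 2.0588
k* = 2.0588^(1/0.62) ≈ 3.2050

k* = 3.21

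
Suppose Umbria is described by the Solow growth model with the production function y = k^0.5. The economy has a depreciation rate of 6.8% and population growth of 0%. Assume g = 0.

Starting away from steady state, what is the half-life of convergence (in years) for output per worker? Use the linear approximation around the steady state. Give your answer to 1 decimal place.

Near the steady state the convergence rate is λ = (1 − α)(n + δ).
λ = (1 − 0.5) × 0.068 = 0.5 × 0.068 = 0.0340
Half-life = ln 2 / λ = 0.6931 / 0.0340 ≈ 20.39 years

half-life ≈ 20.4 years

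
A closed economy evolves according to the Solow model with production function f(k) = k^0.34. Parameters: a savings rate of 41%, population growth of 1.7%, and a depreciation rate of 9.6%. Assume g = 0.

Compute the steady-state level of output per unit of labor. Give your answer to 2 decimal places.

In steady state, investment equals break-even investment: s·k^α = (n + δ)·k.
Rearranging, k^(1−α) = s / (n + δ).
k^0.66 = 0.41 / (0.017 + 0.096) = 0.41 / 0.113 = 3.6283
k* = 3.6283^(1/0.66) ≈ 7.0475
y* = (k*)^α = 7.0475^0.34 ≈ 1.9424

y* = 1.94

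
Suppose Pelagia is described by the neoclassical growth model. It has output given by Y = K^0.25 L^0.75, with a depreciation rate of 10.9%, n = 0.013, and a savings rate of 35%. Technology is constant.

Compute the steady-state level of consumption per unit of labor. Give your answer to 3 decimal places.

In steady state, investment equals break-even investment: s·k^α = (n + δ)·k.
Rearranging, k^(1−α) = s / (n + δ).
k^0.75 = 0.35 / (0.013 + 0.109) = 0.35 / 0.122 = 2.8689
k* = 2.8689^(1/0.75) ≈ 4.0765
y* = (k*)^α = 4.0765^0.25 ≈ 1.4209
c* = (1 − s)·y* = (1 − 0.35) × 1.4209 ≈ 0.9236

c* ≈ 0.924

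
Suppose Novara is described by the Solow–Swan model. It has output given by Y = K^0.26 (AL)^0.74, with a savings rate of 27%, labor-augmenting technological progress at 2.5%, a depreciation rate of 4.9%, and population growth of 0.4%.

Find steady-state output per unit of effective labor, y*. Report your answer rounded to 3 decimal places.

At the steady state, Δk = 0, so s·k^α = (n + g + δ)·k.
Rearranging, k^(1−α) = s / (n + g + δ).
k^0.74 = 0.27 / (0.004 + 0.025 + 0.049) = 0.27 / 0.078 = 3.4615
k* = 3.4615^(1/0.74) ≈ 5.3547
y* = (k*)^α = 5.3547^0.26 ≈ 1.5469

y* ≈ 1.547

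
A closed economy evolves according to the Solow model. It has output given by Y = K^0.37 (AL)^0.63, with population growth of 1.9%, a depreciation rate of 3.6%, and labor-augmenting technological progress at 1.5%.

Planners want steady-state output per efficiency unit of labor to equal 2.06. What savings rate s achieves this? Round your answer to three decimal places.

s ≈ 0.240

In steady state, investment equals break-even investment: s·k^α = (n + g + δ)·k.
Since y* = [s/(n + g + δ)]^(α/(1−α)), we have s/(n + g + δ) = (y*)^((1−α)/α) = 2.06^1.7027 = 3.4231.
Therefore s = 3.4231 × (n + g + δ) = 3.4231 × 0.070 = 0.2396.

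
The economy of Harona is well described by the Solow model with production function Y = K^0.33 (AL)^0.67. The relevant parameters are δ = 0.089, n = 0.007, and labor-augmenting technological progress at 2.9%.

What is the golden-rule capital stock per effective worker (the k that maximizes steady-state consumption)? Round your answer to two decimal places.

k_gold ≈ 4.26

The golden rule sets f'(k) = n + g + δ, i.e. α·k^(α−1) = n + g + δ.
So k^(1−α) = α / (n + g + δ) = 0.33 / 0.125 = 2.6400.
k_gold = 2.6400^(1/0.67) ≈ 4.2585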